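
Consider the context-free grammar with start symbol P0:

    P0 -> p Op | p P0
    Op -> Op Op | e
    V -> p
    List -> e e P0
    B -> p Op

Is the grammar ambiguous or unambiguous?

Ambiguous

Witness: p e e e

Derivation 1: P0 ⇒ p Op ⇒ p Op Op ⇒ p Op Op Op ⇒ p e Op Op ⇒ p e e Op ⇒ p e e e
Derivation 2: P0 ⇒ p Op ⇒ p Op Op ⇒ p e Op ⇒ p e Op Op ⇒ p e e Op ⇒ p e e e

Two distinct leftmost derivations for the same string.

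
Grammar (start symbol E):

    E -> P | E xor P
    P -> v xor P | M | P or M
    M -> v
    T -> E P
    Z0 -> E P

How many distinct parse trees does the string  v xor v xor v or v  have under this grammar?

7

Parse trees for v xor v xor v or v:
  [E [P v xor [P v xor [P [P [M v]] or [M v]]]]]
  [E [P v xor [P [P v xor [P [M v]]] or [M v]]]]
  [E [P [P v xor [P v xor [P [M v]]]] or [M v]]]
  [E [E [P [M v]]] xor [P v xor [P [P [M v]] or [M v]]]]
  [E [E [P [M v]]] xor [P [P v xor [P [M v]]] or [M v]]]
  [E [E [P v xor [P [M v]]]] xor [P [P [M v]] or [M v]]]
  [E [E [E [P [M v]]] xor [P [M v]]] xor [P [P [M v]] or [M v]]]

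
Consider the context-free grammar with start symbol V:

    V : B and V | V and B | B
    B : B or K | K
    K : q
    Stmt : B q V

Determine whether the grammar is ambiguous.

Witness: q and q

Derivation 1: V ⇒ B and V ⇒ K and V ⇒ q and V ⇒ q and B ⇒ q and K ⇒ q and q
Derivation 2: V ⇒ V and B ⇒ B and B ⇒ K and B ⇒ q and B ⇒ q and K ⇒ q and q

Two distinct leftmost derivations for the same string.

Ambiguous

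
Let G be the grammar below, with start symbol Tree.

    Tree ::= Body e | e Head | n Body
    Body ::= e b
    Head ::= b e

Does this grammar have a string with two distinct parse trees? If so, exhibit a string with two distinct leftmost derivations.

Ambiguous

Witness: e b e

Derivation 1: Tree ⇒ Body e ⇒ e b e
Derivation 2: Tree ⇒ e Head ⇒ e b e

Two distinct leftmost derivations for the same string.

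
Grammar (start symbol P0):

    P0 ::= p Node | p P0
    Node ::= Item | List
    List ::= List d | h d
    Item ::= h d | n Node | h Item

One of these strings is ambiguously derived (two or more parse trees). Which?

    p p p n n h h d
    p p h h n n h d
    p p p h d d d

p p h h n n h d

p p p n n h h d: 1 tree
p p h h n n h d: 2 trees
p p p h d d d: 1 tree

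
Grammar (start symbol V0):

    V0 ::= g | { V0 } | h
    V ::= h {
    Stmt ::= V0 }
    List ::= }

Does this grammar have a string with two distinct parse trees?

Only V0 is reachable from V0; ignoring the rest: Each string is a nest of matched brackets around a single atom. An opening bracket forces the recursive rule; an atom forces the base rule.

Unambiguous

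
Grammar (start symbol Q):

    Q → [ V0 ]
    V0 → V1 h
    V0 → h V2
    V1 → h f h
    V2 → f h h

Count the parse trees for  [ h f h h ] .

Parse trees for [ h f h h ]:
  [Q [ [V0 [V1 h f h] h] ]]
  [Q [ [V0 h [V2 f h h]] ]]

2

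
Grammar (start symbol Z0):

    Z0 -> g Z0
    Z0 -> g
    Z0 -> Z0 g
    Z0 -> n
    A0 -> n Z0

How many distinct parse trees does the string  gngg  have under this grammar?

Parse trees for gngg:
  [Z0 g [Z0 [Z0 [Z0 n] g] g]]
  [Z0 [Z0 g [Z0 [Z0 n] g]] g]
  [Z0 [Z0 [Z0 g [Z0 n]] g] g]

3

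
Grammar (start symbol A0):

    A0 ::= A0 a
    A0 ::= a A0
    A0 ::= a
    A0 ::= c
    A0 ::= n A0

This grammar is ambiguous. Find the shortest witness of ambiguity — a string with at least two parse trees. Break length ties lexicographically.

a a

length 1: no string has ≥2 trees
length 2: a a has 2 parse trees

Two derivations of a a:
  A0 ⇒ A0 a ⇒ a a
  A0 ⇒ a A0 ⇒ a a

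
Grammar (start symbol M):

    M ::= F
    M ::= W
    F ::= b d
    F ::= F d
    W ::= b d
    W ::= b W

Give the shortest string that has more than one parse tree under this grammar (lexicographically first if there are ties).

length 2: b d has 2 parse trees

Two derivations of b d:
  M ⇒ F ⇒ b d
  M ⇒ W ⇒ b d

b d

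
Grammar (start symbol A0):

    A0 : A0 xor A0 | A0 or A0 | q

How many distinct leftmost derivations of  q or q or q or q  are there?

5

Parse trees for q or q or q or q:
  [A0 [A0 q] or [A0 [A0 q] or [A0 [A0 q] or [A0 q]]]]
  [A0 [A0 q] or [A0 [A0 [A0 q] or [A0 q]] or [A0 q]]]
  [A0 [A0 [A0 q] or [A0 q]] or [A0 [A0 q] or [A0 q]]]
  [A0 [A0 [A0 q] or [A0 [A0 q] or [A0 q]]] or [A0 q]]
  [A0 [A0 [A0 [A0 q] or [A0 q]] or [A0 q]] or [A0 q]]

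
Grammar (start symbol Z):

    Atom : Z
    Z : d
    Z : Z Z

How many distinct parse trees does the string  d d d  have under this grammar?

Parse trees for d d d:
  [Z [Z d] [Z [Z d] [Z d]]]
  [Z [Z [Z d] [Z d]] [Z d]]

2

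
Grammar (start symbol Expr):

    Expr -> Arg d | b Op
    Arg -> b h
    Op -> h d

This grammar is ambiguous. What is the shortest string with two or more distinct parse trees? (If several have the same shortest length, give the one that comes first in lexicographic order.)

length 3: b h d has 2 parse trees

Two derivations of b h d:
  Expr ⇒ Arg d ⇒ b h d
  Expr ⇒ b Op ⇒ b h d

b h d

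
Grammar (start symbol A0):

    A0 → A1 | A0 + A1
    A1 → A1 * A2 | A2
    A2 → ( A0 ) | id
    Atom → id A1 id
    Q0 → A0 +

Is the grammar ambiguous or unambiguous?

Only A0, A1, A2 are reachable from A0; ignoring the rest: A0 → A0 + A1 | A1  ;  A1 → A1 * A2 | A2  — a left-associative chain with A2 at the bottom. Each string factors uniquely by precedence.

Unambiguous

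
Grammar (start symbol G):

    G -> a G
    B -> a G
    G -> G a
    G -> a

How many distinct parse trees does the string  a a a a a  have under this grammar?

16

Parse trees for a a a a a (showing first 6 of 16):
  [G a [G a [G a [G a [G a]]]]]
  [G a [G a [G a [G [G a] a]]]]
  [G a [G a [G [G a [G a]] a]]]
  [G a [G a [G [G [G a] a] a]]]
  [G a [G [G a [G a [G a]]] a]]
  [G a [G [G a [G [G a] a]] a]]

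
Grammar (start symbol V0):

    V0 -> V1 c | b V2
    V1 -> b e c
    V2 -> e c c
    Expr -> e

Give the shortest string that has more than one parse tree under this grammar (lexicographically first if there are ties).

b e c c

length 4: b e c c has 2 parse trees

Two derivations of b e c c:
  V0 ⇒ V1 c ⇒ b e c c
  V0 ⇒ b V2 ⇒ b e c c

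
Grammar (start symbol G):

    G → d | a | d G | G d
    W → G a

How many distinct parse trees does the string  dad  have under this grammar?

Parse trees for dad:
  [G d [G [G a] d]]
  [G [G d [G a]] d]

2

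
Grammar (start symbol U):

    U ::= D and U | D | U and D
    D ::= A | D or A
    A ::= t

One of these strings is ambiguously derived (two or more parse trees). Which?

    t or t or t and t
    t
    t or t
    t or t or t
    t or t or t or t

t or t or t and t: 2 trees
t: 1 tree
t or t: 1 tree
t or t or t: 1 tree
t or t or t or t: 1 tree

t or t or t and t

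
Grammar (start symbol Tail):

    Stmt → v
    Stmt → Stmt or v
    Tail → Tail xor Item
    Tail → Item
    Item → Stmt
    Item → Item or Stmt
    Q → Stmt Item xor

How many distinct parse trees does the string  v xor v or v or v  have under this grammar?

4

Parse trees for v xor v or v or v:
  [Tail [Tail [Item [Stmt v]]] xor [Item [Stmt [Stmt [Stmt v] or v] or v]]]
  [Tail [Tail [Item [Stmt v]]] xor [Item [Item [Stmt v]] or [Stmt [Stmt v] or v]]]
  [Tail [Tail [Item [Stmt v]]] xor [Item [Item [Stmt [Stmt v] or v]] or [Stmt v]]]
  [Tail [Tail [Item [Stmt v]]] xor [Item [Item [Item [Stmt v]] or [Stmt v]] or [Stmt v]]]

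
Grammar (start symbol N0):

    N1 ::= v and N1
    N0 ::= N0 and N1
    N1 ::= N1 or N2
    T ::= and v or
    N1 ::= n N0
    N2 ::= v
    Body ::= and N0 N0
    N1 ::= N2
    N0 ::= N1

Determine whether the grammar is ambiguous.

Ambiguous

Witness: v and v

Derivation 1: N0 ⇒ N0 and N1 ⇒ N1 and N1 ⇒ N2 and N1 ⇒ v and N1 ⇒ v and N2 ⇒ v and v
Derivation 2: N0 ⇒ N1 ⇒ v and N1 ⇒ v and N2 ⇒ v and v

Two distinct leftmost derivations for the same string.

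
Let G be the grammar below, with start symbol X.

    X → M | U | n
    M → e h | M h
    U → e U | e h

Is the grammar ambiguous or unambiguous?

Ambiguous

Witness: e h

Derivation 1: X ⇒ M ⇒ e h
Derivation 2: X ⇒ U ⇒ e h

Two distinct leftmost derivations for the same string.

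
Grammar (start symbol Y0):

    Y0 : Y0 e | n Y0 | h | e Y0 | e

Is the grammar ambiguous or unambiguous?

Witness: e e

Derivation 1: Y0 ⇒ Y0 e ⇒ e e
Derivation 2: Y0 ⇒ e Y0 ⇒ e e

Two distinct leftmost derivations for the same string.

Ambiguous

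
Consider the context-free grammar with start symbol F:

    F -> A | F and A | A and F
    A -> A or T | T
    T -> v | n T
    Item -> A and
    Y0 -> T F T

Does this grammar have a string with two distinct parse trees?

Witness: v and v

Derivation 1: F ⇒ F and A ⇒ A and A ⇒ T and A ⇒ v and A ⇒ v and T ⇒ v and v
Derivation 2: F ⇒ A and F ⇒ T and F ⇒ v and F ⇒ v and A ⇒ v and T ⇒ v and v

Two distinct leftmost derivations for the same string.

Ambiguous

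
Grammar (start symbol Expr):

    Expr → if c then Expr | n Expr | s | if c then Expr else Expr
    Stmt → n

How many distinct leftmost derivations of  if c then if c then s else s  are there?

2

Parse trees for if c then if c then s else s:
  [Expr if c then [Expr if c then [Expr s] else [Expr s]]]
  [Expr if c then [Expr if c then [Expr s]] else [Expr s]]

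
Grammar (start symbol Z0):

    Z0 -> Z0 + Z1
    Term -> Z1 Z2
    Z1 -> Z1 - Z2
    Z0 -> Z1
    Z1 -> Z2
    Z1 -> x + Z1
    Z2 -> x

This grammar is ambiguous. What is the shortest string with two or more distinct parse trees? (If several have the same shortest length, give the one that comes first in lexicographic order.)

x + x

length 1: no string has ≥2 trees
length 3: x + x has 2 parse trees

Two derivations of x + x:
  Z0 ⇒ Z0 + Z1 ⇒ Z1 + Z1 ⇒ Z2 + Z1 ⇒ x + Z1 ⇒ x + Z2 ⇒ x + x
  Z0 ⇒ Z1 ⇒ x + Z1 ⇒ x + Z2 ⇒ x + x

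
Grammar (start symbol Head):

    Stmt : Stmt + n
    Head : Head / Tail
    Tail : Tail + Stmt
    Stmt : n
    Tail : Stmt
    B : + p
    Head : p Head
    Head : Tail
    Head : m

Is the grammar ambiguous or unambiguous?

Ambiguous

Witness: n + n

Derivation 1: Head ⇒ Tail ⇒ Tail + Stmt ⇒ Stmt + Stmt ⇒ n + Stmt ⇒ n + n
Derivation 2: Head ⇒ Tail ⇒ Stmt ⇒ Stmt + n ⇒ n + n

Two distinct leftmost derivations for the same string.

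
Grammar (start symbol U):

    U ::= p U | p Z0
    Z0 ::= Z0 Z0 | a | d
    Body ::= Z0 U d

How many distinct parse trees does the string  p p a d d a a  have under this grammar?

14

Parse trees for p p a d d a a (showing first 6 of 14):
  [U p [U p [Z0 [Z0 a] [Z0 [Z0 d] [Z0 [Z0 d] [Z0 [Z0 a] [Z0 a]]]]]]]
  [U p [U p [Z0 [Z0 a] [Z0 [Z0 d] [Z0 [Z0 [Z0 d] [Z0 a]] [Z0 a]]]]]]
  [U p [U p [Z0 [Z0 a] [Z0 [Z0 [Z0 d] [Z0 d]] [Z0 [Z0 a] [Z0 a]]]]]]
  [U p [U p [Z0 [Z0 a] [Z0 [Z0 [Z0 d] [Z0 [Z0 d] [Z0 a]]] [Z0 a]]]]]
  [U p [U p [Z0 [Z0 a] [Z0 [Z0 [Z0 [Z0 d] [Z0 d]] [Z0 a]] [Z0 a]]]]]
  [U p [U p [Z0 [Z0 [Z0 a] [Z0 d]] [Z0 [Z0 d] [Z0 [Z0 a] [Z0 a]]]]]]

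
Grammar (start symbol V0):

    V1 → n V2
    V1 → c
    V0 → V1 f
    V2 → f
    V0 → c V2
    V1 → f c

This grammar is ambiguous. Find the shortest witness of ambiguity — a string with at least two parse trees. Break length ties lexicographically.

length 2: c f has 2 parse trees

Two derivations of c f:
  V0 ⇒ V1 f ⇒ c f
  V0 ⇒ c V2 ⇒ c f

c f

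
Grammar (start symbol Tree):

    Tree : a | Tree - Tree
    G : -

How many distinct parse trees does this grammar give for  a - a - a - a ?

5

Parse trees for a - a - a - a:
  [Tree [Tree a] - [Tree [Tree a] - [Tree [Tree a] - [Tree a]]]]
  [Tree [Tree a] - [Tree [Tree [Tree a] - [Tree a]] - [Tree a]]]
  [Tree [Tree [Tree a] - [Tree a]] - [Tree [Tree a] - [Tree a]]]
  [Tree [Tree [Tree a] - [Tree [Tree a] - [Tree a]]] - [Tree a]]
  [Tree [Tree [Tree [Tree a] - [Tree a]] - [Tree a]] - [Tree a]]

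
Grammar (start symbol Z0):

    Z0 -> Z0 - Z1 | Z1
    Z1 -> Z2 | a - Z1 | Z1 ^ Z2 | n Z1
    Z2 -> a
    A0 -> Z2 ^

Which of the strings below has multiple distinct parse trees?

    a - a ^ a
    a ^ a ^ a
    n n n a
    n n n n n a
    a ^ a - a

a - a ^ a: 3 trees
a ^ a ^ a: 1 tree
n n n a: 1 tree
n n n n n a: 1 tree
a ^ a - a: 1 tree

a - a ^ a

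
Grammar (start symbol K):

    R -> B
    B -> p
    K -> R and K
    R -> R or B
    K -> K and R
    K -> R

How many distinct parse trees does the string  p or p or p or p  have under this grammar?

Parse trees for p or p or p or p:
  [K [R [R [R [R [B p]] or [B p]] or [B p]] or [B p]]]

1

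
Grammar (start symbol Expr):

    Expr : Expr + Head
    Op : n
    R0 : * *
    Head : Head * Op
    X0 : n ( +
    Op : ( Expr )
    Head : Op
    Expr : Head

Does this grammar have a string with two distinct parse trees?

Unambiguous

(R0, X0 are unreachable from Expr, so their rules don't affect L(Expr).) This is a standard precedence ladder (Expr over Head over Op), with each level left-recursive on its own operator ('+' at Expr, '*' at Head). That structure is LR(1), hence unambiguous.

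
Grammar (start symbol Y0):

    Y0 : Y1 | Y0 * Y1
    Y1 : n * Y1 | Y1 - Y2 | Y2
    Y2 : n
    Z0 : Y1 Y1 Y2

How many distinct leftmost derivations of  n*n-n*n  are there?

Parse trees for n*n-n*n:
  [Y0 [Y0 [Y1 n * [Y1 [Y1 [Y2 n]] - [Y2 n]]]] * [Y1 [Y2 n]]]
  [Y0 [Y0 [Y1 [Y1 n * [Y1 [Y2 n]]] - [Y2 n]]] * [Y1 [Y2 n]]]
  [Y0 [Y0 [Y0 [Y1 [Y2 n]]] * [Y1 [Y1 [Y2 n]] - [Y2 n]]] * [Y1 [Y2 n]]]

3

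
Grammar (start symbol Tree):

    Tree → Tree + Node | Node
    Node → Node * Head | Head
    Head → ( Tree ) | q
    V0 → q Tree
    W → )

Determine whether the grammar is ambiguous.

Unambiguous

(V0, W are unreachable from Tree, so their rules don't affect L(Tree).) Tree → Tree + Node | Node  ;  Node → Node * Head | Head  — a left-associative chain with Head at the bottom. Each string factors uniquely by precedence.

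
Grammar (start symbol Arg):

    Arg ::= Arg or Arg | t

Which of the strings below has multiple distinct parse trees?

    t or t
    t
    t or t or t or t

t or t or t or t

t or t: 1 tree
t: 1 tree
t or t or t or t: 5 trees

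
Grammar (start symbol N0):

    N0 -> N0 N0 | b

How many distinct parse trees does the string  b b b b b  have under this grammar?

14

Parse trees for b b b b b (showing first 6 of 14):
  [N0 [N0 b] [N0 [N0 b] [N0 [N0 b] [N0 [N0 b] [N0 b]]]]]
  [N0 [N0 b] [N0 [N0 b] [N0 [N0 [N0 b] [N0 b]] [N0 b]]]]
  [N0 [N0 b] [N0 [N0 [N0 b] [N0 b]] [N0 [N0 b] [N0 b]]]]
  [N0 [N0 b] [N0 [N0 [N0 b] [N0 [N0 b] [N0 b]]] [N0 b]]]
  [N0 [N0 b] [N0 [N0 [N0 [N0 b] [N0 b]] [N0 b]] [N0 b]]]
  [N0 [N0 [N0 b] [N0 b]] [N0 [N0 b] [N0 [N0 b] [N0 b]]]]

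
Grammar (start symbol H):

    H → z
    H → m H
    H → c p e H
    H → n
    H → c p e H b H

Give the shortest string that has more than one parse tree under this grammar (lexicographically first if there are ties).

c p e c p e n b n

length 1: no string has ≥2 trees
length 2: no string has ≥2 trees
length 3: no string has ≥2 trees
length 4: no string has ≥2 trees
length 5: no string has ≥2 trees
length 6: no string has ≥2 trees
length 7: no string has ≥2 trees
length 8: no string has ≥2 trees
length 9: c p e c p e n b n has 2 parse trees

Two derivations of c p e c p e n b n:
  H ⇒ c p e H ⇒ c p e c p e H b H ⇒ c p e c p e n b H ⇒ c p e c p e n b n
  H ⇒ c p e H b H ⇒ c p e c p e H b H ⇒ c p e c p e n b H ⇒ c p e c p e n b n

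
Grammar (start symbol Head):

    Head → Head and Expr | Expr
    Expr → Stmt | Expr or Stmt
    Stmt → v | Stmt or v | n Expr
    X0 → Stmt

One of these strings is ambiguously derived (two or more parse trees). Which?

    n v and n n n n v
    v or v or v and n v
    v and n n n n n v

n v and n n n n v: 1 tree
v or v or v and n v: 4 trees
v and n n n n n v: 1 tree

v or v or v and n v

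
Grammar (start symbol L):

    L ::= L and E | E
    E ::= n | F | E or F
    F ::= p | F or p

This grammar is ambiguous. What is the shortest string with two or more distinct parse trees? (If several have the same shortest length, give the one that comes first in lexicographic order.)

length 1: no string has ≥2 trees
length 3: p or p has 2 parse trees

Two derivations of p or p:
  L ⇒ E ⇒ F ⇒ F or p ⇒ p or p
  L ⇒ E ⇒ E or F ⇒ F or F ⇒ p or F ⇒ p or p

p or p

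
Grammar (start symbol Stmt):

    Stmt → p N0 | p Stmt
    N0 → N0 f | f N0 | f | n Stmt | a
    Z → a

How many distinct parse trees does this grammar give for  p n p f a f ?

Parse trees for p n p f a f:
  [Stmt p [N0 [N0 n [Stmt p [N0 f [N0 a]]]] f]]
  [Stmt p [N0 n [Stmt p [N0 [N0 f [N0 a]] f]]]]
  [Stmt p [N0 n [Stmt p [N0 f [N0 [N0 a] f]]]]]

3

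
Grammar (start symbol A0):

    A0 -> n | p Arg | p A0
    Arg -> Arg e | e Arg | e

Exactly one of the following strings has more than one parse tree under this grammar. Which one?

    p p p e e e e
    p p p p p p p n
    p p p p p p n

p p p e e e e: 8 trees
p p p p p p p n: 1 tree
p p p p p p n: 1 tree

p p p e e e e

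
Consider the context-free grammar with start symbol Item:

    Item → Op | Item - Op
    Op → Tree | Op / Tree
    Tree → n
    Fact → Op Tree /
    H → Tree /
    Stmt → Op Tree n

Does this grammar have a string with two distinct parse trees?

(Fact, H, Stmt are unreachable from Item, so their rules don't affect L(Item).) The grammar is stratified — Item handles '-' (left-recursive), Op handles '/', Tree atoms. Each operator has a fixed associativity and precedence level, so every string has one parse.

Unambiguous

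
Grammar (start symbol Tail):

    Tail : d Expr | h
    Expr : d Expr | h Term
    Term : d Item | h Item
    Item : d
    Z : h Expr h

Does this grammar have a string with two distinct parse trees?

Only Tail, Expr, Term, Item are reachable from Tail; ignoring the rest: Restricted to the reachable nonterminals, every rule has the form A → t or A → t B, and no two rules for the same A share a first terminal. The grammar encodes a DFA — one run per string.

Unambiguous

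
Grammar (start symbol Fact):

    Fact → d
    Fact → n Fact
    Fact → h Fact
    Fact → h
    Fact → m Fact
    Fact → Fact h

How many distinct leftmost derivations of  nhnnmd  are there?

1

Parse trees for nhnnmd:
  [Fact n [Fact h [Fact n [Fact n [Fact m [Fact d]]]]]]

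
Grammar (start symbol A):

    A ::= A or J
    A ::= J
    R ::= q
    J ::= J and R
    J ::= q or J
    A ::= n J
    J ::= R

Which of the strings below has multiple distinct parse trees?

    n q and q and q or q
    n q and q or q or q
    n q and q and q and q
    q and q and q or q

n q and q or q or q

n q and q and q or q: 1 tree
n q and q or q or q: 2 trees
n q and q and q and q: 1 tree
q and q and q or q: 1 tree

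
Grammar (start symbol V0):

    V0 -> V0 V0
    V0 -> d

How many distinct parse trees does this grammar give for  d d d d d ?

14

Parse trees for d d d d d (showing first 6 of 14):
  [V0 [V0 d] [V0 [V0 d] [V0 [V0 d] [V0 [V0 d] [V0 d]]]]]
  [V0 [V0 d] [V0 [V0 d] [V0 [V0 [V0 d] [V0 d]] [V0 d]]]]
  [V0 [V0 d] [V0 [V0 [V0 d] [V0 d]] [V0 [V0 d] [V0 d]]]]
  [V0 [V0 d] [V0 [V0 [V0 d] [V0 [V0 d] [V0 d]]] [V0 d]]]
  [V0 [V0 d] [V0 [V0 [V0 [V0 d] [V0 d]] [V0 d]] [V0 d]]]
  [V0 [V0 [V0 d] [V0 d]] [V0 [V0 d] [V0 [V0 d] [V0 d]]]]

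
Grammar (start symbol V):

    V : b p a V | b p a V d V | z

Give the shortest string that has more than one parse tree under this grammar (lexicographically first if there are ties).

length 1: no string has ≥2 trees
length 4: no string has ≥2 trees
length 6: no string has ≥2 trees
length 7: no string has ≥2 trees
length 9: b p a b p a z d z has 2 parse trees

Two derivations of b p a b p a z d z:
  V ⇒ b p a V ⇒ b p a b p a V d V ⇒ b p a b p a z d V ⇒ b p a b p a z d z
  V ⇒ b p a V d V ⇒ b p a b p a V d V ⇒ b p a b p a z d V ⇒ b p a b p a z d z

b p a b p a z d z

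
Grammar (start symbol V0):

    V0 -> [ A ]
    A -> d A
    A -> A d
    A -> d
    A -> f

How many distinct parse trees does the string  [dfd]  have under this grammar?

Parse trees for [dfd]:
  [V0 [ [A d [A [A f] d]] ]]
  [V0 [ [A [A d [A f]] d] ]]

2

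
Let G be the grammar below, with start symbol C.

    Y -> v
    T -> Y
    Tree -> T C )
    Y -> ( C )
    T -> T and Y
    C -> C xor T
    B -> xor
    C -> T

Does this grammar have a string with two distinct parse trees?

Only C, T, Y are reachable from C; ignoring the rest: C → C xor T | T  ;  T → T and Y | Y  — a left-associative chain with Y at the bottom. Each string factors uniquely by precedence.

Unambiguous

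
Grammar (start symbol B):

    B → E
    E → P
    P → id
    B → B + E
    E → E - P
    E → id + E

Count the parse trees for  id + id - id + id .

3

Parse trees for id + id - id + id:
  [B [B [E [E id + [E [P id]]] - [P id]]] + [E [P id]]]
  [B [B [E id + [E [E [P id]] - [P id]]]] + [E [P id]]]
  [B [B [B [E [P id]]] + [E [E [P id]] - [P id]]] + [E [P id]]]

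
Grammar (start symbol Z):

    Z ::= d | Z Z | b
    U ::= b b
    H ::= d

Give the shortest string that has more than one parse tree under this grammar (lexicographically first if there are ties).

b b b

length 1: no string has ≥2 trees
length 2: no string has ≥2 trees
length 3: b b b has 2 parse trees

Two derivations of b b b:
  Z ⇒ Z Z ⇒ Z Z Z ⇒ b Z Z ⇒ b b Z ⇒ b b b
  Z ⇒ Z Z ⇒ b Z ⇒ b Z Z ⇒ b b Z ⇒ b b b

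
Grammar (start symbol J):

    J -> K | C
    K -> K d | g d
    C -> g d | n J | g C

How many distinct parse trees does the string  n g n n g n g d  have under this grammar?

2

Parse trees for n g n n g n g d:
  [J [C n [J [C g [C n [J [C n [J [C g [C n [J [K g d]]]]]]]]]]]]
  [J [C n [J [C g [C n [J [C n [J [C g [C n [J [C g d]]]]]]]]]]]]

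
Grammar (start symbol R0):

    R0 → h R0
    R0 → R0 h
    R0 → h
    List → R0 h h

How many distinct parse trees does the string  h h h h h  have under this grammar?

16

Parse trees for h h h h h (showing first 6 of 16):
  [R0 h [R0 h [R0 h [R0 h [R0 h]]]]]
  [R0 h [R0 h [R0 h [R0 [R0 h] h]]]]
  [R0 h [R0 h [R0 [R0 h [R0 h]] h]]]
  [R0 h [R0 h [R0 [R0 [R0 h] h] h]]]
  [R0 h [R0 [R0 h [R0 h [R0 h]]] h]]
  [R0 h [R0 [R0 h [R0 [R0 h] h]] h]]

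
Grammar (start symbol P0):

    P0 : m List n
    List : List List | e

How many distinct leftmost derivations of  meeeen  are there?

Parse trees for meeeen:
  [P0 m [List [List e] [List [List e] [List [List e] [List e]]]] n]
  [P0 m [List [List e] [List [List [List e] [List e]] [List e]]] n]
  [P0 m [List [List [List e] [List e]] [List [List e] [List e]]] n]
  [P0 m [List [List [List e] [List [List e] [List e]]] [List e]] n]
  [P0 m [List [List [List [List e] [List e]] [List e]] [List e]] n]

5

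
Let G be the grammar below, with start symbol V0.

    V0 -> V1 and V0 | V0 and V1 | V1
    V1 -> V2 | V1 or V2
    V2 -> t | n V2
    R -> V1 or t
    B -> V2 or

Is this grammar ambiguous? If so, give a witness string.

Ambiguous

Witness: t and t

Derivation 1: V0 ⇒ V1 and V0 ⇒ V2 and V0 ⇒ t and V0 ⇒ t and V1 ⇒ t and V2 ⇒ t and t
Derivation 2: V0 ⇒ V0 and V1 ⇒ V1 and V1 ⇒ V2 and V1 ⇒ t and V1 ⇒ t and V2 ⇒ t and t

Two distinct leftmost derivations for the same string.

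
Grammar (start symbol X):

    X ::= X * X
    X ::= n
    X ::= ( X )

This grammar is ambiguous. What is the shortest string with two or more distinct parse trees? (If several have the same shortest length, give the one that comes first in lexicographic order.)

n * n * n

length 1: no string has ≥2 trees
length 3: no string has ≥2 trees
length 5: n * n * n has 2 parse trees

Two derivations of n * n * n:
  X ⇒ X * X ⇒ X * X * X ⇒ n * X * X ⇒ n * n * X ⇒ n * n * n
  X ⇒ X * X ⇒ n * X ⇒ n * X * X ⇒ n * n * X ⇒ n * n * n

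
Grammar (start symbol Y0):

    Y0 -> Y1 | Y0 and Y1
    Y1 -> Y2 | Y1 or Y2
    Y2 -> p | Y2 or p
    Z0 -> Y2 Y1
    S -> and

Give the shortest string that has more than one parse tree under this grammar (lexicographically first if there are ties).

p or p

length 1: no string has ≥2 trees
length 3: p or p has 2 parse trees

Two derivations of p or p:
  Y0 ⇒ Y1 ⇒ Y2 ⇒ Y2 or p ⇒ p or p
  Y0 ⇒ Y1 ⇒ Y1 or Y2 ⇒ Y2 or Y2 ⇒ p or Y2 ⇒ p or p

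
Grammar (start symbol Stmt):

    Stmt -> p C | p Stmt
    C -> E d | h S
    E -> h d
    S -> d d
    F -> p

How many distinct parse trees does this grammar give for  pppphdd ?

2

Parse trees for pppphdd:
  [Stmt p [Stmt p [Stmt p [Stmt p [C [E h d] d]]]]]
  [Stmt p [Stmt p [Stmt p [Stmt p [C h [S d d]]]]]]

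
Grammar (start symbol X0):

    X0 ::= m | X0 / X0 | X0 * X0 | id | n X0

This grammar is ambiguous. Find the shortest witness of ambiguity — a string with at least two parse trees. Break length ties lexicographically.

length 1: no string has ≥2 trees
length 2: no string has ≥2 trees
length 3: no string has ≥2 trees
length 4: n id * id has 2 parse trees

Two derivations of n id * id:
  X0 ⇒ X0 * X0 ⇒ n X0 * X0 ⇒ n id * X0 ⇒ n id * id
  X0 ⇒ n X0 ⇒ n X0 * X0 ⇒ n id * X0 ⇒ n id * id

n id * id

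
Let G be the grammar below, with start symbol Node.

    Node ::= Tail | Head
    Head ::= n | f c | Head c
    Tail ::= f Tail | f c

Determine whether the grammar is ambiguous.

Witness: f c

Derivation 1: Node ⇒ Tail ⇒ f c
Derivation 2: Node ⇒ Head ⇒ f c

Two distinct leftmost derivations for the same string.

Ambiguous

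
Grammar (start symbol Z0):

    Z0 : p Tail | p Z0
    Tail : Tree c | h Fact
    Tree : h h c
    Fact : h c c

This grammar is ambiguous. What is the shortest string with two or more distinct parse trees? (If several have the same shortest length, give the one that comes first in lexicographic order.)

p h h c c

length 5: p h h c c has 2 parse trees

Two derivations of p h h c c:
  Z0 ⇒ p Tail ⇒ p Tree c ⇒ p h h c c
  Z0 ⇒ p Tail ⇒ p h Fact ⇒ p h h c c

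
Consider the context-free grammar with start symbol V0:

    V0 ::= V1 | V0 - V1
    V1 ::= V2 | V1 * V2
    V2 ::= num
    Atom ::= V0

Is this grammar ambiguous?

(Atom is unreachable from V0, so its rules don't affect L(V0).) The grammar is stratified — V0 handles '-' (left-recursive), V1 handles '*', V2 atoms. Each operator has a fixed associativity and precedence level, so every string has one parse.

Unambiguous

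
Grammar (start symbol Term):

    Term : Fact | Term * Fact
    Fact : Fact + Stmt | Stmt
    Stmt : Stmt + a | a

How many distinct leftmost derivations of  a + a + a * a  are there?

4

Parse trees for a + a + a * a:
  [Term [Term [Fact [Fact [Stmt a]] + [Stmt [Stmt a] + a]]] * [Fact [Stmt a]]]
  [Term [Term [Fact [Fact [Fact [Stmt a]] + [Stmt a]] + [Stmt a]]] * [Fact [Stmt a]]]
  [Term [Term [Fact [Fact [Stmt [Stmt a] + a]] + [Stmt a]]] * [Fact [Stmt a]]]
  [Term [Term [Fact [Stmt [Stmt [Stmt a] + a] + a]]] * [Fact [Stmt a]]]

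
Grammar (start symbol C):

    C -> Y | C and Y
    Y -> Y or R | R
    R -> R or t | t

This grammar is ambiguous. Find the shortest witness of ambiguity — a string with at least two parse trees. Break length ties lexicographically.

length 1: no string has ≥2 trees
length 3: t or t has 2 parse trees

Two derivations of t or t:
  C ⇒ Y ⇒ Y or R ⇒ R or R ⇒ t or R ⇒ t or t
  C ⇒ Y ⇒ R ⇒ R or t ⇒ t or t

t or t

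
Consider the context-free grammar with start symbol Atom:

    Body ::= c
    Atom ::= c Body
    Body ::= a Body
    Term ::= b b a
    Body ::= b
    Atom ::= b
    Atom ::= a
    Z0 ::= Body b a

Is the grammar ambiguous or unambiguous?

Only Atom, Body are reachable from Atom; ignoring the rest: Restricted to the reachable nonterminals, every rule has the form A → t or A → t B, and no two rules for the same A share a first terminal. The grammar encodes a DFA — one run per string.

Unambiguous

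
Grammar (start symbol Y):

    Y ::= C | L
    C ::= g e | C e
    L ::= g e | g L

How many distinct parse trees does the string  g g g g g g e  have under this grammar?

1

Parse trees for g g g g g g e:
  [Y [L g [L g [L g [L g [L g [L g e]]]]]]]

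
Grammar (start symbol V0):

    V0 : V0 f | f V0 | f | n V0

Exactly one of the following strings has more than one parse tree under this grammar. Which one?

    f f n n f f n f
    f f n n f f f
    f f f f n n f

f f n n f f f

f f n n f f n f: 1 tree
f f n n f f f: 22 trees
f f f f n n f: 1 tree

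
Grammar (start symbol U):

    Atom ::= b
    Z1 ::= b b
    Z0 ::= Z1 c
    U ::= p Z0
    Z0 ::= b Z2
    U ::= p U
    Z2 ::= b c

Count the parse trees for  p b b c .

2

Parse trees for p b b c:
  [U p [Z0 [Z1 b b] c]]
  [U p [Z0 b [Z2 b c]]]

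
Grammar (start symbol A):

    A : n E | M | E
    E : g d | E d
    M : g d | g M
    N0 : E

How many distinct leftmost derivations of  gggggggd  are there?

1

Parse trees for gggggggd:
  [A [M g [M g [M g [M g [M g [M g [M g d]]]]]]]]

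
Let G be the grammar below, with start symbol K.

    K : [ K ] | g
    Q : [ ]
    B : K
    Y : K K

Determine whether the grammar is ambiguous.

(Q, B, Y are unreachable from K, so their rules don't affect L(K).) L(K) is { openⁿ atom closeⁿ : n ≥ 0 }. The bracket depth fixes n, and the derivation is forced at every step.

Unambiguous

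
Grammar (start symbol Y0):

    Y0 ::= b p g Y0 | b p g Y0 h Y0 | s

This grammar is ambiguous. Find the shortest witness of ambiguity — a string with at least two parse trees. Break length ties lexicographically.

length 1: no string has ≥2 trees
length 4: no string has ≥2 trees
length 6: no string has ≥2 trees
length 7: no string has ≥2 trees
length 9: b p g b p g s h s has 2 parse trees

Two derivations of b p g b p g s h s:
  Y0 ⇒ b p g Y0 ⇒ b p g b p g Y0 h Y0 ⇒ b p g b p g s h Y0 ⇒ b p g b p g s h s
  Y0 ⇒ b p g Y0 h Y0 ⇒ b p g b p g Y0 h Y0 ⇒ b p g b p g s h Y0 ⇒ b p g b p g s h s

b p g b p g s h s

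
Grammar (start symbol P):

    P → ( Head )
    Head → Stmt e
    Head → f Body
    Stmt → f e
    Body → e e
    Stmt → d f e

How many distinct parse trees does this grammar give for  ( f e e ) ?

Parse trees for ( f e e ):
  [P ( [Head [Stmt f e] e] )]
  [P ( [Head f [Body e e]] )]

2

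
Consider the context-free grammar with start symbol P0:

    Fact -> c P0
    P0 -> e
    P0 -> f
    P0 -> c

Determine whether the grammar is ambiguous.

(Fact is unreachable from P0, so its rules don't affect L(P0).) The reachable rules are right-linear with at most one rule per (nonterminal, next-terminal) pair. Each input token forces the next rule, so parsing is deterministic.

Unambiguous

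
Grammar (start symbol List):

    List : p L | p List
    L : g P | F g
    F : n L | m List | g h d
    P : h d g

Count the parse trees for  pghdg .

2

Parse trees for pghdg:
  [List p [L g [P h d g]]]
  [List p [L [F g h d] g]]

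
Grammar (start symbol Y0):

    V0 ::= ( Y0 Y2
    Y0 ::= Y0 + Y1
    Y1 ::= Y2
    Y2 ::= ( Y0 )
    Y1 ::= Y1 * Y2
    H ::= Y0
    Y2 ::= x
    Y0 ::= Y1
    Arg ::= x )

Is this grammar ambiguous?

Only Y0, Y1, Y2 are reachable from Y0; ignoring the rest: Y0 → Y0 + Y1 | Y1  ;  Y1 → Y1 * Y2 | Y2  — a left-associative chain with Y2 at the bottom. Each string factors uniquely by precedence.

Unambiguous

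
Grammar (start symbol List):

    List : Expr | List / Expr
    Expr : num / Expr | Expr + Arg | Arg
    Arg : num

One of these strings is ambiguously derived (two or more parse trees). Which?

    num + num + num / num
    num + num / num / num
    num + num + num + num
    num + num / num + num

num + num + num / num: 1 tree
num + num / num / num: 2 trees
num + num + num + num: 1 tree
num + num / num + num: 1 tree

num + num / num / num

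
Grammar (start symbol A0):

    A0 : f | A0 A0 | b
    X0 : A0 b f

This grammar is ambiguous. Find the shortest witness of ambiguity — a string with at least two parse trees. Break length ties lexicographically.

length 1: no string has ≥2 trees
length 2: no string has ≥2 trees
length 3: b b b has 2 parse trees

Two derivations of b b b:
  A0 ⇒ A0 A0 ⇒ A0 A0 A0 ⇒ b A0 A0 ⇒ b b A0 ⇒ b b b
  A0 ⇒ A0 A0 ⇒ b A0 ⇒ b A0 A0 ⇒ b b A0 ⇒ b b b

b b b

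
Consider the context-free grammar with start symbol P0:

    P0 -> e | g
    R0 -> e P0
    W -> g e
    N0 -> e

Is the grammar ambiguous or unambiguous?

(R0, W, N0 are unreachable from P0, so their rules don't affect L(P0).) Each reachable nonterminal has at most one production per leading terminal, and all productions are right-linear; the derivation is determined token-by-token.

Unambiguous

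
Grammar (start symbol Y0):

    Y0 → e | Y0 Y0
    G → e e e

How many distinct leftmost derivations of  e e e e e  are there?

14

Parse trees for e e e e e (showing first 6 of 14):
  [Y0 [Y0 e] [Y0 [Y0 e] [Y0 [Y0 e] [Y0 [Y0 e] [Y0 e]]]]]
  [Y0 [Y0 e] [Y0 [Y0 e] [Y0 [Y0 [Y0 e] [Y0 e]] [Y0 e]]]]
  [Y0 [Y0 e] [Y0 [Y0 [Y0 e] [Y0 e]] [Y0 [Y0 e] [Y0 e]]]]
  [Y0 [Y0 e] [Y0 [Y0 [Y0 e] [Y0 [Y0 e] [Y0 e]]] [Y0 e]]]
  [Y0 [Y0 e] [Y0 [Y0 [Y0 [Y0 e] [Y0 e]] [Y0 e]] [Y0 e]]]
  [Y0 [Y0 [Y0 e] [Y0 e]] [Y0 [Y0 e] [Y0 [Y0 e] [Y0 e]]]]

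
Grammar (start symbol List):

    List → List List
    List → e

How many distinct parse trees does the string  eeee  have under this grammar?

Parse trees for eeee:
  [List [List e] [List [List e] [List [List e] [List e]]]]
  [List [List e] [List [List [List e] [List e]] [List e]]]
  [List [List [List e] [List e]] [List [List e] [List e]]]
  [List [List [List e] [List [List e] [List e]]] [List e]]
  [List [List [List [List e] [List e]] [List e]] [List e]]

5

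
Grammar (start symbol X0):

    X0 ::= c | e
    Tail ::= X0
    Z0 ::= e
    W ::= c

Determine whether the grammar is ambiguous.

(Tail, Z0, W are unreachable from X0, so their rules don't affect L(X0).) Restricted to the reachable nonterminals, every rule has the form A → t or A → t B, and no two rules for the same A share a first terminal. The grammar encodes a DFA — one run per string.

Unambiguous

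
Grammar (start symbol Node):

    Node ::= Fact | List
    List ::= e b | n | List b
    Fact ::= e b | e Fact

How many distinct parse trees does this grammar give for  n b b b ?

Parse trees for n b b b:
  [Node [List [List [List [List n] b] b] b]]

1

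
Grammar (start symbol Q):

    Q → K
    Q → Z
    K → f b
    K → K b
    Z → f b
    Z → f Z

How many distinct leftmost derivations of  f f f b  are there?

Parse trees for f f f b:
  [Q [Z f [Z f [Z f b]]]]

1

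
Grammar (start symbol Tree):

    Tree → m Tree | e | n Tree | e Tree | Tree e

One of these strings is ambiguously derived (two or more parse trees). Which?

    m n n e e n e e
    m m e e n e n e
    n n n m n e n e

m n n e e n e e

m n n e e n e e: 8 trees
m m e e n e n e: 1 tree
n n n m n e n e: 1 tree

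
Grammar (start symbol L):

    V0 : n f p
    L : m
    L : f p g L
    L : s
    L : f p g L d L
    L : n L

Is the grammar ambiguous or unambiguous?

Witness: f p g f p g m d m

Derivation 1: L ⇒ f p g L ⇒ f p g f p g L d L ⇒ f p g f p g m d L ⇒ f p g f p g m d m
Derivation 2: L ⇒ f p g L d L ⇒ f p g f p g L d L ⇒ f p g f p g m d L ⇒ f p g f p g m d m

Two distinct leftmost derivations for the same string.

Ambiguous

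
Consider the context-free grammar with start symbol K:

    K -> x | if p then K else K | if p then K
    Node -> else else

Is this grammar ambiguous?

Ambiguous

Witness: if p then if p then x else x

Derivation 1: K ⇒ if p then K else K ⇒ if p then if p then K else K ⇒ if p then if p then x else K ⇒ if p then if p then x else x
Derivation 2: K ⇒ if p then K ⇒ if p then if p then K else K ⇒ if p then if p then x else K ⇒ if p then if p then x else x

Two distinct leftmost derivations for the same string.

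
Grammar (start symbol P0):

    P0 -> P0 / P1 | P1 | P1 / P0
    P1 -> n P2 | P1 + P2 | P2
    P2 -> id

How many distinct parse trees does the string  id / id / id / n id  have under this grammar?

8

Parse trees for id / id / id / n id:
  [P0 [P0 [P0 [P0 [P1 [P2 id]]] / [P1 [P2 id]]] / [P1 [P2 id]]] / [P1 n [P2 id]]]
  [P0 [P0 [P0 [P1 [P2 id]] / [P0 [P1 [P2 id]]]] / [P1 [P2 id]]] / [P1 n [P2 id]]]
  [P0 [P0 [P1 [P2 id]] / [P0 [P0 [P1 [P2 id]]] / [P1 [P2 id]]]] / [P1 n [P2 id]]]
  [P0 [P0 [P1 [P2 id]] / [P0 [P1 [P2 id]] / [P0 [P1 [P2 id]]]]] / [P1 n [P2 id]]]
  [P0 [P1 [P2 id]] / [P0 [P0 [P0 [P1 [P2 id]]] / [P1 [P2 id]]] / [P1 n [P2 id]]]]
  [P0 [P1 [P2 id]] / [P0 [P0 [P1 [P2 id]] / [P0 [P1 [P2 id]]]] / [P1 n [P2 id]]]]
  [P0 [P1 [P2 id]] / [P0 [P1 [P2 id]] / [P0 [P0 [P1 [P2 id]]] / [P1 n [P2 id]]]]]
  [P0 [P1 [P2 id]] / [P0 [P1 [P2 id]] / [P0 [P1 [P2 id]] / [P0 [P1 n [P2 id]]]]]]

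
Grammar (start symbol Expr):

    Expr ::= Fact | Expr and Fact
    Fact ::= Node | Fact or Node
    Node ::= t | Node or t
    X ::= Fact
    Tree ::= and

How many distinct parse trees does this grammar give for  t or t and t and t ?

Parse trees for t or t and t and t:
  [Expr [Expr [Expr [Fact [Node [Node t] or t]]] and [Fact [Node t]]] and [Fact [Node t]]]
  [Expr [Expr [Expr [Fact [Fact [Node t]] or [Node t]]] and [Fact [Node t]]] and [Fact [Node t]]]

2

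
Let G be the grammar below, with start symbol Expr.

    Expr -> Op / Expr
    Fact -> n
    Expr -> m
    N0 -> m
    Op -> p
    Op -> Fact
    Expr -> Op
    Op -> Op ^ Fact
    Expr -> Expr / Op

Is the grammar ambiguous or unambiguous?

Ambiguous

Witness: n / n

Derivation 1: Expr ⇒ Op / Expr ⇒ Fact / Expr ⇒ n / Expr ⇒ n / Op ⇒ n / Fact ⇒ n / n
Derivation 2: Expr ⇒ Expr / Op ⇒ Op / Op ⇒ Fact / Op ⇒ n / Op ⇒ n / Fact ⇒ n / n

Two distinct leftmost derivations for the same string.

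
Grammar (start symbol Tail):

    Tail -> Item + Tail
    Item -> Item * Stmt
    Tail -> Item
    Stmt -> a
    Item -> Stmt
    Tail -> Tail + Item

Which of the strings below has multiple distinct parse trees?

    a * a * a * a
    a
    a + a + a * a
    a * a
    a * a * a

a + a + a * a

a * a * a * a: 1 tree
a: 1 tree
a + a + a * a: 4 trees
a * a: 1 tree
a * a * a: 1 tree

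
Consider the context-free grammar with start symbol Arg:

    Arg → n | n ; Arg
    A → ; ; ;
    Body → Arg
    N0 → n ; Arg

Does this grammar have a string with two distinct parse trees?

(A, Body, N0 are unreachable from Arg, so their rules don't affect L(Arg).) Right-recursive list with a separator: after each atom, whether the separator follows determines the rule. One parse per string.

Unambiguous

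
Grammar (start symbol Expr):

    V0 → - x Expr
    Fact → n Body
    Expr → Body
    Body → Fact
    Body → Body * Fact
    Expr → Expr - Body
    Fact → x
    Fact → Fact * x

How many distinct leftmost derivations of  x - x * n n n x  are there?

Parse trees for x - x * n n n x:
  [Expr [Expr [Body [Fact x]]] - [Body [Body [Fact x]] * [Fact n [Body [Fact n [Body [Fact n [Body [Fact x]]]]]]]]]

1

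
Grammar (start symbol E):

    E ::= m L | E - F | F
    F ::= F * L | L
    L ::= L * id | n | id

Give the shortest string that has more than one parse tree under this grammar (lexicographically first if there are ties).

id * id

length 1: no string has ≥2 trees
length 2: no string has ≥2 trees
length 3: id * id has 2 parse trees

Two derivations of id * id:
  E ⇒ F ⇒ F * L ⇒ L * L ⇒ id * L ⇒ id * id
  E ⇒ F ⇒ L ⇒ L * id ⇒ id * id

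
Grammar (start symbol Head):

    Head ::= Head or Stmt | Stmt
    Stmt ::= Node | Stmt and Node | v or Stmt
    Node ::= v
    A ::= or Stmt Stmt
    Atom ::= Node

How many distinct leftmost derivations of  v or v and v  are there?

Parse trees for v or v and v:
  [Head [Head [Stmt [Node v]]] or [Stmt [Stmt [Node v]] and [Node v]]]
  [Head [Stmt [Stmt v or [Stmt [Node v]]] and [Node v]]]
  [Head [Stmt v or [Stmt [Stmt [Node v]] and [Node v]]]]

3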